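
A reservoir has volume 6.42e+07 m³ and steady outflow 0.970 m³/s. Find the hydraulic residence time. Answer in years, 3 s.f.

Q = 0.970 m³/s × 3.156e+07 s/yr = 3.061e+07 m³/yr.
Hydraulic residence time τ = V/Q = 6.42e+07/3.061e+07 = 2.097 yr.

2.10 yr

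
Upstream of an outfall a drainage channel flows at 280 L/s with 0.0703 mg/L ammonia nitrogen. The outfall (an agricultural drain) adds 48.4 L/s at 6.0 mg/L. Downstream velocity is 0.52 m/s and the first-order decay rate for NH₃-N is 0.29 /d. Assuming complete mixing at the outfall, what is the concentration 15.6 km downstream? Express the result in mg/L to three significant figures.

48.4 L/s = 0.0484 m³/s.
280 L/s = 0.28 m³/s.
After complete mixing, C₀ = (0.0484·6 + 0.28·0.0703) / 0.3284 = 0.9442 mg/L.
Travel time t = 1.56e+04 m / 0.52 m/s = 3e+04 s = 0.3472 d.
C = 0.9442·exp(−0.29·0.3472) = 0.9442·0.9042 = 0.8538 mg/L.

0.854 mg/L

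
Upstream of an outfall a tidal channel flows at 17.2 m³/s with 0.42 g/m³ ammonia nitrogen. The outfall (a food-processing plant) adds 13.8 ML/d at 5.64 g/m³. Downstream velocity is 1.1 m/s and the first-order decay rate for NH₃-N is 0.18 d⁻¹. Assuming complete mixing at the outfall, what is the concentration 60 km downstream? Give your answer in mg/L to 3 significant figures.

13.8 ML/d = 0.1597 m³/s.
After complete mixing, C₀ = (0.1597·5.64 + 17.2·0.42) / 17.36 = 0.468 mg/L.
Travel time t = 6e+04 m / 1.1 m/s = 5.455e+04 s = 0.6313 d.
C = 0.468·exp(−0.18·0.6313) = 0.468·0.8926 = 0.4178 mg/L.

0.418 mg/L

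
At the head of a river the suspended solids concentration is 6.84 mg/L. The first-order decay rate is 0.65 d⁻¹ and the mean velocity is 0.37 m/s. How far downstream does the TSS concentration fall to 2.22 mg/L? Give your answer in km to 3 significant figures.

From C = C₀·e^(−kt), t = ln(C₀/C)/k = ln(6.84/2.22)/0.65 = 1.125/0.65 = 1.731 d.
Distance = v·t = 0.37 m/s × 1.496e+05 s = 5.534e+04 m = 55.34 km.

55.3 km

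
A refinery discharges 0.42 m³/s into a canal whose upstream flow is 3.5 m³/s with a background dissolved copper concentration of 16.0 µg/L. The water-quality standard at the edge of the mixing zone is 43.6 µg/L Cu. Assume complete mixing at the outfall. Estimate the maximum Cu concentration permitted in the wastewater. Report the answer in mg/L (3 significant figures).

16.0 µg/L = 0.016 mg/L.
43.6 µg/L = 0.0436 mg/L.
Mass balance: 0.0436·3.92 = 0.42·Cₑ + 3.5·0.016.
Cₑ = (0.1709 − 0.056) / 0.42 = 0.2736 mg/L.

0.274 mg/L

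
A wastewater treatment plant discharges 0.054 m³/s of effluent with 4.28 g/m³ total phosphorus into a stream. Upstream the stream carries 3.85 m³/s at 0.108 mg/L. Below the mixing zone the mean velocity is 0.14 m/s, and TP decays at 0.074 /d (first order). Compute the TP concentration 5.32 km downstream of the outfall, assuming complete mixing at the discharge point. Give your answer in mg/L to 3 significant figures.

After complete mixing, C₀ = (0.054·4.28 + 3.85·0.108) / 3.904 = 0.1657 mg/L.
Travel time t = 5320 m / 0.14 m/s = 3.8e+04 s = 0.4398 d.
C = 0.1657·exp(−0.074·0.4398) = 0.1657·0.968 = 0.1604 mg/L.

0.160 mg/L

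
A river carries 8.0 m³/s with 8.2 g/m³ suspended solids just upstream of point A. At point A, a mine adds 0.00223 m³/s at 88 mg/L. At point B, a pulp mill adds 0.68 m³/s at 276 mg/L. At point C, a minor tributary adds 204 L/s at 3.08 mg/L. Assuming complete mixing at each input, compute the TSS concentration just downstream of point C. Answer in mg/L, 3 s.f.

After input A: C = (8·8.2 + 0.00223·88) / 8.002 = 8.222 mg/L.
After input B: C = (8.002·8.222 + 0.68·276) / 8.682 = 29.19 mg/L.
204 L/s = 0.204 m³/s.
After input C: C = (8.682·29.19 + 0.204·3.08) / 8.886 = 28.6 mg/L.

28.6 mg/L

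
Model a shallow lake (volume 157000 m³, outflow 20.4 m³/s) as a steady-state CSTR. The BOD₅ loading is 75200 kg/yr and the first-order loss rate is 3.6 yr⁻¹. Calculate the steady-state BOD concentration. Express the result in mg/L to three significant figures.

0.117 mg/L

Outflow Q = 20.4 m³/s × 3.156e+07 s/yr = 6.438e+08 m³/yr.
Steady-state CSTR mass balance: W = Q·C + k·V·C, so C = W/(Q + kV).
Q + kV = 6.438e+08 + 3.6·157000 = 6.443e+08 m³/yr.
C = 75200/6.443e+08 = 0.0001167 kg/m³ = 0.1167 mg/L.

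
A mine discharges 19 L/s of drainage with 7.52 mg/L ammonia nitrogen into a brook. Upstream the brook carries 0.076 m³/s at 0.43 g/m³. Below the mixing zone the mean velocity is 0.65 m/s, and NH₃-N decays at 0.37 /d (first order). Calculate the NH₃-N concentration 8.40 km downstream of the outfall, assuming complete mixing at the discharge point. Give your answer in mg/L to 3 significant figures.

1.75 mg/L

19 L/s = 0.019 m³/s.
After complete mixing, C₀ = (0.019·7.52 + 0.076·0.43) / 0.095 = 1.848 mg/L.
Travel time t = 8400 m / 0.65 m/s = 1.292e+04 s = 0.1496 d.
C = 1.848·exp(−0.37·0.1496) = 1.848·0.9462 = 1.749 mg/L.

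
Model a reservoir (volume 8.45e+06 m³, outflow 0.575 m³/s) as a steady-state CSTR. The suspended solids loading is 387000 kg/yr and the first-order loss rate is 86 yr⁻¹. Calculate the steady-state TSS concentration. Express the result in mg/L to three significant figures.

Outflow Q = 0.575 m³/s × 3.156e+07 s/yr = 1.815e+07 m³/yr.
Steady-state CSTR mass balance: W = Q·C + k·V·C, so C = W/(Q + kV).
Q + kV = 1.815e+07 + 86·8.45e+06 = 7.448e+08 m³/yr.
C = 387000/7.448e+08 = 0.0005196 kg/m³ = 0.5196 mg/L.

0.520 mg/L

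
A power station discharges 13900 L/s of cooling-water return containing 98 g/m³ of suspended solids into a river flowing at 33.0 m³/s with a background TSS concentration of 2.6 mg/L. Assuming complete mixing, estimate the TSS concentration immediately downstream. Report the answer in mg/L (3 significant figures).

13900 L/s = 13.9 m³/s.
Flow-weighted mixing gives C = (13.9·98 + 33·2.6) / (13.9 + 33) = 1448/46.9 = 30.87 mg/L.

30.9 mg/L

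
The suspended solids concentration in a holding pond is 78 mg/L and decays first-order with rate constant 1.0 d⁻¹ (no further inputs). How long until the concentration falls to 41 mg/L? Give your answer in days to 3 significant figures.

0.643 d

t = ln(C₀/C)/k = ln(78/41)/1.0 = 0.6431/1.0 = 0.6431 d.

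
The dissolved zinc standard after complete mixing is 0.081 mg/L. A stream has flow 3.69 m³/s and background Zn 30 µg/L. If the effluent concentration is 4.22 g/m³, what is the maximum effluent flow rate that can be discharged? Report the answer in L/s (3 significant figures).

45.5 L/s

30 µg/L = 0.03 mg/L.
Mass balance at complete mixing: C_std·(Q_w + Q_r) = Q_w·C_e + Q_r·C_b.
Rearranging, Q_w = Q_r·(C_std − C_b)/(C_e − C_std) = 3.69·(0.081 − 0.03) / (4.22 − 0.081) = 0.04547 m³/s.
= 45.47 L/s.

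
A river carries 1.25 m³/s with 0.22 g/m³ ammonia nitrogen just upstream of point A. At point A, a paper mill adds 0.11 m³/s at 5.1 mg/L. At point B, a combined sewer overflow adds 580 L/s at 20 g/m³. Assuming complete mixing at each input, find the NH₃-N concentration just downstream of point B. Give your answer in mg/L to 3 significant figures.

6.41 mg/L

After input A: C = (1.25·0.22 + 0.11·5.1) / 1.36 = 0.6147 mg/L.
580 L/s = 0.58 m³/s.
After input B: C = (1.36·0.6147 + 0.58·20) / 1.94 = 6.41 mg/L.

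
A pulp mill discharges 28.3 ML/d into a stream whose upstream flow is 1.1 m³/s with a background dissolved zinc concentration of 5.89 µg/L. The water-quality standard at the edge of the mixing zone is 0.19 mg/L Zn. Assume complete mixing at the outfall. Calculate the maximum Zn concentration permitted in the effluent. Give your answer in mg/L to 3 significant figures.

0.808 mg/L

28.3 ML/d = 0.3275 m³/s.
5.89 µg/L = 0.00589 mg/L.
Mass balance: 0.19·1.428 = 0.3275·Cₑ + 1.1·0.00589.
Cₑ = (0.2712 − 0.006479) / 0.3275 = 0.8083 mg/L.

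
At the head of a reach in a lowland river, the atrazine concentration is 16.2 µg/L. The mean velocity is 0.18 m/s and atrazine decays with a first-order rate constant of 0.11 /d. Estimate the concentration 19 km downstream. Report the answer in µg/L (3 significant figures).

Travel time t = 19 km / 0.18 m/s = 1.9e+04/0.18 = 1.056e+05 s = 1.222 d.
First-order decay: C = 16.2·exp(−0.11·1.222) = 16.2·0.8743 = 14.16 µg/L.

14.2 µg/L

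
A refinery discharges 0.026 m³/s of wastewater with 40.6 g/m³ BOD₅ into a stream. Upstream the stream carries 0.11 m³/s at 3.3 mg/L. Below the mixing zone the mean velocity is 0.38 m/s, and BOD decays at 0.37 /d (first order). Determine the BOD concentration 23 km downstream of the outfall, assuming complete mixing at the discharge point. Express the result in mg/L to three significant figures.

8.05 mg/L

After complete mixing, C₀ = (0.026·40.6 + 0.11·3.3) / 0.136 = 10.43 mg/L.
Travel time t = 2.3e+04 m / 0.38 m/s = 6.053e+04 s = 0.7005 d.
C = 10.43·exp(−0.37·0.7005) = 10.43·0.7717 = 8.049 mg/L.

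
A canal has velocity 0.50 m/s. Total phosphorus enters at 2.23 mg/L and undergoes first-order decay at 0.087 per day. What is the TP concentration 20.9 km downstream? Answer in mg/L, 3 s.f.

2.14 mg/L

Travel time t = 20.9 km / 0.50 m/s = 2.09e+04/0.50 = 4.18e+04 s = 0.4838 d.
First-order decay: C = 2.23·exp(−0.087·0.4838) = 2.23·0.9588 = 2.138 mg/L.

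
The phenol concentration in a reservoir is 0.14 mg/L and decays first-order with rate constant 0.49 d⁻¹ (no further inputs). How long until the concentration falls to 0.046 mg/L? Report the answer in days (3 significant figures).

2.27 d

t = ln(C₀/C)/k = ln(0.14/0.046)/0.49 = 1.113/0.49 = 2.271 d.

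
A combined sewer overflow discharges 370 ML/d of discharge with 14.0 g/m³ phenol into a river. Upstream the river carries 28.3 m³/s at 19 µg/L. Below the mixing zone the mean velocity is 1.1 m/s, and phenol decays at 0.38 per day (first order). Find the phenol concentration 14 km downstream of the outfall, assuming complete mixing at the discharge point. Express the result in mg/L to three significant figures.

370 ML/d = 4.282 m³/s.
19 µg/L = 0.019 mg/L.
After complete mixing, C₀ = (4.282·14 + 28.3·0.019) / 32.58 = 1.857 mg/L.
Travel time t = 1.4e+04 m / 1.1 m/s = 1.273e+04 s = 0.1473 d.
C = 1.857·exp(−0.38·0.1473) = 1.857·0.9456 = 1.755 mg/L.

1.76 mg/L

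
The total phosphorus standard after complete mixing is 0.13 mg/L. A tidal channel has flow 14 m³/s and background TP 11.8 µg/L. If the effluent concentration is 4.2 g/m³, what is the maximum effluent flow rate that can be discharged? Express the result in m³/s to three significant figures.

11.8 µg/L = 0.0118 mg/L.
Mass balance at complete mixing: C_std·(Q_w + Q_r) = Q_w·C_e + Q_r·C_b.
Rearranging, Q_w = Q_r·(C_std − C_b)/(C_e − C_std) = 14·(0.13 − 0.0118) / (4.2 − 0.13) = 0.4066 m³/s.

0.407 m³/s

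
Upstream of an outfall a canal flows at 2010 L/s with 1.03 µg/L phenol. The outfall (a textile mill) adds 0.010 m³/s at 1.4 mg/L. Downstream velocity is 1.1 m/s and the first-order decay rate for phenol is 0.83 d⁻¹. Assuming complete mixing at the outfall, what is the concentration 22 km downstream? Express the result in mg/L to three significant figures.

2010 L/s = 2.01 m³/s.
1.03 µg/L = 0.00103 mg/L.
After complete mixing, C₀ = (0.01·1.4 + 2.01·0.00103) / 2.02 = 0.007956 mg/L.
Travel time t = 2.2e+04 m / 1.1 m/s = 2e+04 s = 0.2315 d.
C = 0.007956·exp(−0.83·0.2315) = 0.007956·0.8252 = 0.006565 mg/L.

0.00656 mg/L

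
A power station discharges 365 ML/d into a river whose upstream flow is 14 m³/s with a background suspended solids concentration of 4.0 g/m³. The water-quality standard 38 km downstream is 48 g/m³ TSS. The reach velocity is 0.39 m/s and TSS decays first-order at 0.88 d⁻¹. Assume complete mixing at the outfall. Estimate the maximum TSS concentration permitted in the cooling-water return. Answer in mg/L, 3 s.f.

365 ML/d = 4.225 m³/s.
Travel time to the compliance point: t = 3.8e+04/0.39 = 9.744e+04 s = 1.128 d; decay factor exp(−0.88·1.128) = 0.3707.
So the concentration just after mixing may be at most 48/0.3707 = 129.5 mg/L.
Mass balance: 129.5·18.22 = 4.225·Cₑ + 14·4.
Cₑ = (2360 − 56) / 4.225 = 545.4 mg/L.

545 mg/L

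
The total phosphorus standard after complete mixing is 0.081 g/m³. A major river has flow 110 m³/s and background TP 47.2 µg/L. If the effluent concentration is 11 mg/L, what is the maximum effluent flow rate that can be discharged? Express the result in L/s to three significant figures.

47.2 µg/L = 0.0472 mg/L.
Mass balance at complete mixing: C_std·(Q_w + Q_r) = Q_w·C_e + Q_r·C_b.
Rearranging, Q_w = Q_r·(C_std − C_b)/(C_e − C_std) = 110·(0.081 − 0.0472) / (11 − 0.081) = 0.3405 m³/s.
= 340.5 L/s.

341 L/s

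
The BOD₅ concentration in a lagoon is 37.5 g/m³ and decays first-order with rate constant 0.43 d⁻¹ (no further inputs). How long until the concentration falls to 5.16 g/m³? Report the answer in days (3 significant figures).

4.61 d

t = ln(C₀/C)/k = ln(37.5/5.16)/0.43 = 1.983/0.43 = 4.613 d.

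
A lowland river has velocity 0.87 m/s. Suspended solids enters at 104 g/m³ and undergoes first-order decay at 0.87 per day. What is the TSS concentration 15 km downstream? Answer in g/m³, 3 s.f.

Travel time t = 15 km / 0.87 m/s = 1.5e+04/0.87 = 1.724e+04 s = 0.1996 d.
First-order decay: C = 104·exp(−0.87·0.1996) = 104·0.8406 = 87.42 g/m³.

87.4 g/m³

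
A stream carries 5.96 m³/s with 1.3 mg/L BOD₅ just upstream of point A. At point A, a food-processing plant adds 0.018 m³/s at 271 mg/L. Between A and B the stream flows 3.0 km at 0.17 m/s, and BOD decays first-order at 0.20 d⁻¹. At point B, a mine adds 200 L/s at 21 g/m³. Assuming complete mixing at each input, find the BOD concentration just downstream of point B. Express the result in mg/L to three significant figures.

After input A: C = (5.96·1.3 + 0.018·271) / 5.978 = 2.112 mg/L.
Over the 3.0 km reach to input B (t = 1.765e+04 s = 0.2042 d), decay gives C = 2.112·exp(−0.20·0.2042) = 2.028 mg/L.
200 L/s = 0.2 m³/s.
After input B: C = (5.978·2.028 + 0.2·21) / 6.178 = 2.642 mg/L.

2.64 mg/L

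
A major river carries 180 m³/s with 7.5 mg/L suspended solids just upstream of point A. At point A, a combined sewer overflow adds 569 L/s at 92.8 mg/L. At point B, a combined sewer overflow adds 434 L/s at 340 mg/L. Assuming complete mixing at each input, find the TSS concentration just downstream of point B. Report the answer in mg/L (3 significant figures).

569 L/s = 0.569 m³/s.
After input A: C = (180·7.5 + 0.569·92.8) / 180.6 = 7.769 mg/L.
434 L/s = 0.434 m³/s.
After input B: C = (180.6·7.769 + 0.434·340) / 181 = 8.565 mg/L.

8.57 mg/L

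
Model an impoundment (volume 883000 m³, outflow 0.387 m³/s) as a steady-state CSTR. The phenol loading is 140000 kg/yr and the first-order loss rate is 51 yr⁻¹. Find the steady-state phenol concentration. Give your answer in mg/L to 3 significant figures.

Outflow Q = 0.387 m³/s × 3.156e+07 s/yr = 1.221e+07 m³/yr.
Steady-state CSTR mass balance: W = Q·C + k·V·C, so C = W/(Q + kV).
Q + kV = 1.221e+07 + 51·883000 = 5.725e+07 m³/yr.
C = 140000/5.725e+07 = 0.002446 kg/m³ = 2.446 mg/L.

2.45 mg/L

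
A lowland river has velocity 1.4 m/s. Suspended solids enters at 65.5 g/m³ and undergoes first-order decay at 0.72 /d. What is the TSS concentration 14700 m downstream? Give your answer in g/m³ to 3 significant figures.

60.0 g/m³

Travel time t = 14700 m / 1.4 m/s = 1.47e+04/1.4 = 1.05e+04 s = 0.1215 d.
First-order decay: C = 65.5·exp(−0.72·0.1215) = 65.5·0.9162 = 60.01 g/m³.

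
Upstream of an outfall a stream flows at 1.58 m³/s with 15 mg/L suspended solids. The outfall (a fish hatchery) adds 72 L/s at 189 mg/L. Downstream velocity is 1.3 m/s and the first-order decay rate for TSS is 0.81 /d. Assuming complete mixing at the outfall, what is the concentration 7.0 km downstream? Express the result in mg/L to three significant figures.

21.5 mg/L

72 L/s = 0.072 m³/s.
After complete mixing, C₀ = (0.072·189 + 1.58·15) / 1.652 = 22.58 mg/L.
Travel time t = 7000 m / 1.3 m/s = 5385 s = 0.06232 d.
C = 22.58·exp(−0.81·0.06232) = 22.58·0.9508 = 21.47 mg/L.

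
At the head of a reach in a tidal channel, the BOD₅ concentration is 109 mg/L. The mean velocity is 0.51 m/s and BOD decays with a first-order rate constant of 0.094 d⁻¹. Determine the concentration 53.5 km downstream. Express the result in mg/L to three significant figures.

Travel time t = 53.5 km / 0.51 m/s = 5.35e+04/0.51 = 1.049e+05 s = 1.214 d.
First-order decay: C = 109·exp(−0.094·1.214) = 109·0.8921 = 97.24 mg/L.

97.2 mg/L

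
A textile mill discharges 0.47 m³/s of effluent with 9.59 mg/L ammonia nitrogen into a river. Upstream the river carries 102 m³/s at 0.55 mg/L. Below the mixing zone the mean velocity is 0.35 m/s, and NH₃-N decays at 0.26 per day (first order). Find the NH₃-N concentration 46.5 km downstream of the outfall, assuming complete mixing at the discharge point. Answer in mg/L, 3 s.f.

0.397 mg/L

After complete mixing, C₀ = (0.47·9.59 + 102·0.55) / 102.5 = 0.5915 mg/L.
Travel time t = 4.65e+04 m / 0.35 m/s = 1.329e+05 s = 1.538 d.
C = 0.5915·exp(−0.26·1.538) = 0.5915·0.6705 = 0.3965 mg/L.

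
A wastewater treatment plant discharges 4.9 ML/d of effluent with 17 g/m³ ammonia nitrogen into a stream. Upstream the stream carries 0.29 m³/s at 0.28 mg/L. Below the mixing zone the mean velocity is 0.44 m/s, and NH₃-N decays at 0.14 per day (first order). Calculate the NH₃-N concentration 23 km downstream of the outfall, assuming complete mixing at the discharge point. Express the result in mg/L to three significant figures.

2.77 mg/L

4.9 ML/d = 0.05671 m³/s.
After complete mixing, C₀ = (0.05671·17 + 0.29·0.28) / 0.3467 = 3.015 mg/L.
Travel time t = 2.3e+04 m / 0.44 m/s = 5.227e+04 s = 0.605 d.
C = 3.015·exp(−0.14·0.605) = 3.015·0.9188 = 2.77 mg/L.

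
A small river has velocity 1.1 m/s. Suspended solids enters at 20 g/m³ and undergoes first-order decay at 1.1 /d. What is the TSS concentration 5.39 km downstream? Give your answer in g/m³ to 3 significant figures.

18.8 g/m³

Travel time t = 5.39 km / 1.1 m/s = 5390/1.1 = 4900 s = 0.05671 d.
First-order decay: C = 20·exp(−1.1·0.05671) = 20·0.9395 = 18.79 g/m³.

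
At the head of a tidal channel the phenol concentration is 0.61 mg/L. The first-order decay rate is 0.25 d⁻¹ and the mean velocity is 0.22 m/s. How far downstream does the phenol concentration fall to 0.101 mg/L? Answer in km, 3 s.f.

From C = C₀·e^(−kt), t = ln(C₀/C)/k = ln(0.61/0.101)/0.25 = 1.798/0.25 = 7.193 d.
Distance = v·t = 0.22 m/s × 6.215e+05 s = 1.367e+05 m = 136.7 km.

137 km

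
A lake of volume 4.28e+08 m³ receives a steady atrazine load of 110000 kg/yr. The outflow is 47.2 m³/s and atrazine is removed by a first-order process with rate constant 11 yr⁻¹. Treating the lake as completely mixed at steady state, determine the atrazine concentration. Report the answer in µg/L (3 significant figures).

17.7 µg/L

Outflow Q = 47.2 m³/s × 3.156e+07 s/yr = 1.49e+09 m³/yr.
Steady-state CSTR mass balance: W = Q·C + k·V·C, so C = W/(Q + kV).
Q + kV = 1.49e+09 + 11·4.28e+08 = 6.198e+09 m³/yr.
C = 110000/6.198e+09 = 1.775e-05 kg/m³ = 0.01775 mg/L = 17.75 µg/L.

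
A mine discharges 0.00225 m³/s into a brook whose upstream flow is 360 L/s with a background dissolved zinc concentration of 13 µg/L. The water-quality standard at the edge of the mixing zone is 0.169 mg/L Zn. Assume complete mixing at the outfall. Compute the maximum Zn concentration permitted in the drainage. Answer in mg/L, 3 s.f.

360 L/s = 0.36 m³/s.
13 µg/L = 0.013 mg/L.
Mass balance: 0.169·0.3622 = 0.00225·Cₑ + 0.36·0.013.
Cₑ = (0.06122 − 0.00468) / 0.00225 = 25.13 mg/L.

25.1 mg/L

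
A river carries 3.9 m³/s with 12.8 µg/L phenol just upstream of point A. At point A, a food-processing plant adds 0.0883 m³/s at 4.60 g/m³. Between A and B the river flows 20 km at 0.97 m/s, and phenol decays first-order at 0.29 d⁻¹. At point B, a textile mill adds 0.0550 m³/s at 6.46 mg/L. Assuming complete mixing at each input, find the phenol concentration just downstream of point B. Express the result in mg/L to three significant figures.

0.193 mg/L

12.8 µg/L = 0.0128 mg/L.
After input A: C = (3.9·0.0128 + 0.0883·4.6) / 3.988 = 0.1144 mg/L.
Over the 20 km reach to input B (t = 2.062e+04 s = 0.2386 d), decay gives C = 0.1144·exp(−0.29·0.2386) = 0.1067 mg/L.
After input B: C = (3.988·0.1067 + 0.055·6.46) / 4.043 = 0.1931 mg/L.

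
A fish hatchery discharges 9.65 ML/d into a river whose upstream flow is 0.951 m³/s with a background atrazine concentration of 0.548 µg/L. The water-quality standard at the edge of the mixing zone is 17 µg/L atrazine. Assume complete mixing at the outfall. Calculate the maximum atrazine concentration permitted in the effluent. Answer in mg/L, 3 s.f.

0.157 mg/L

9.65 ML/d = 0.1117 m³/s.
0.548 µg/L = 0.000548 mg/L.
17 µg/L = 0.017 mg/L.
Mass balance: 0.017·1.063 = 0.1117·Cₑ + 0.951·0.000548.
Cₑ = (0.01807 − 0.0005211) / 0.1117 = 0.1571 mg/L.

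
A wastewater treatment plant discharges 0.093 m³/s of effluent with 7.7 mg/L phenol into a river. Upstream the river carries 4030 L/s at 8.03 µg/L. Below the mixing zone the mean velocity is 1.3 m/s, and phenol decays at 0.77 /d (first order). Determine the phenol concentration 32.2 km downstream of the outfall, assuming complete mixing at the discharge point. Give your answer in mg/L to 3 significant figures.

0.146 mg/L

4030 L/s = 4.03 m³/s.
8.03 µg/L = 0.00803 mg/L.
After complete mixing, C₀ = (0.093·7.7 + 4.03·0.00803) / 4.123 = 0.1815 mg/L.
Travel time t = 3.22e+04 m / 1.3 m/s = 2.477e+04 s = 0.2867 d.
C = 0.1815·exp(−0.77·0.2867) = 0.1815·0.8019 = 0.1456 mg/L.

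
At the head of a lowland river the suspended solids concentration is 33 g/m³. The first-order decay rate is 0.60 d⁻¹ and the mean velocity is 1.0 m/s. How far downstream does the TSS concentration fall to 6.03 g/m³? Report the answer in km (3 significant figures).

245 km

From C = C₀·e^(−kt), t = ln(C₀/C)/k = ln(33/6.03)/0.60 = 1.7/0.60 = 2.833 d.
Distance = v·t = 1.0 m/s × 2.448e+05 s = 2.448e+05 m = 244.8 km.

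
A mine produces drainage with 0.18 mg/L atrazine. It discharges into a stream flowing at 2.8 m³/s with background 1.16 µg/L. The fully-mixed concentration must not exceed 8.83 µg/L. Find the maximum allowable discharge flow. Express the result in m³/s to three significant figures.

0.125 m³/s

1.16 µg/L = 0.00116 mg/L.
8.83 µg/L = 0.00883 mg/L.
Mass balance at complete mixing: C_std·(Q_w + Q_r) = Q_w·C_e + Q_r·C_b.
Rearranging, Q_w = Q_r·(C_std − C_b)/(C_e − C_std) = 2.8·(0.00883 − 0.00116) / (0.18 − 0.00883) = 0.1255 m³/s.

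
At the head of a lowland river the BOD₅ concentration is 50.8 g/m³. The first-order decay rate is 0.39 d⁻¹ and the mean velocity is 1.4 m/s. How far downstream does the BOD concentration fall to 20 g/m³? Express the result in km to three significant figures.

From C = C₀·e^(−kt), t = ln(C₀/C)/k = ln(50.8/20)/0.39 = 0.9322/0.39 = 2.39 d.
Distance = v·t = 1.4 m/s × 2.065e+05 s = 2.891e+05 m = 289.1 km.

289 km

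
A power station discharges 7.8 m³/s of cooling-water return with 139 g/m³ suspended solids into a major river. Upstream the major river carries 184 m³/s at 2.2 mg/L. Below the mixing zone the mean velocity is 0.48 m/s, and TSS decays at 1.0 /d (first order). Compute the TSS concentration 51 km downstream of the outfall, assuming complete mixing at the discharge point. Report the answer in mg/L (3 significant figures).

After complete mixing, C₀ = (7.8·139 + 184·2.2) / 191.8 = 7.763 mg/L.
Travel time t = 5.1e+04 m / 0.48 m/s = 1.062e+05 s = 1.23 d.
C = 7.763·exp(−1.0·1.23) = 7.763·0.2924 = 2.27 mg/L.

2.27 mg/L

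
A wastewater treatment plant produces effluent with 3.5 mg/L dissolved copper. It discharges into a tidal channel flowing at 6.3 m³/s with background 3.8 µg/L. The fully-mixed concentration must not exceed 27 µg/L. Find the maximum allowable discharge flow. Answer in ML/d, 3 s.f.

3.64 ML/d

3.8 µg/L = 0.0038 mg/L.
27 µg/L = 0.027 mg/L.
Mass balance at complete mixing: C_std·(Q_w + Q_r) = Q_w·C_e + Q_r·C_b.
Rearranging, Q_w = Q_r·(C_std − C_b)/(C_e − C_std) = 6.3·(0.027 − 0.0038) / (3.5 − 0.027) = 0.04208 m³/s.
= 3.636 ML/d.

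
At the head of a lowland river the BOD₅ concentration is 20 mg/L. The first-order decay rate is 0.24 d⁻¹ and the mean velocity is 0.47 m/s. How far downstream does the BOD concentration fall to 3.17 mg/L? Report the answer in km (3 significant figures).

312 km

From C = C₀·e^(−kt), t = ln(C₀/C)/k = ln(20/3.17)/0.24 = 1.842/0.24 = 7.675 d.
Distance = v·t = 0.47 m/s × 6.631e+05 s = 3.117e+05 m = 311.7 km.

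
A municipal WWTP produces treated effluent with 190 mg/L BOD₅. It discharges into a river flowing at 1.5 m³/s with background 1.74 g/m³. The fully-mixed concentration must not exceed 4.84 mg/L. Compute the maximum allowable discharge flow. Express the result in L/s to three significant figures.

Mass balance at complete mixing: C_std·(Q_w + Q_r) = Q_w·C_e + Q_r·C_b.
Rearranging, Q_w = Q_r·(C_std − C_b)/(C_e − C_std) = 1.5·(4.84 − 1.74) / (190 − 4.84) = 0.02511 m³/s.
= 25.11 L/s.

25.1 L/s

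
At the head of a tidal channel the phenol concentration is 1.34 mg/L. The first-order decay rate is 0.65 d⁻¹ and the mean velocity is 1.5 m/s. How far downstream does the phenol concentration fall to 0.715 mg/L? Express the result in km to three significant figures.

From C = C₀·e^(−kt), t = ln(C₀/C)/k = ln(1.34/0.715)/0.65 = 0.6281/0.65 = 0.9664 d.
Distance = v·t = 1.5 m/s × 8.349e+04 s = 1.252e+05 m = 125.2 km.

125 km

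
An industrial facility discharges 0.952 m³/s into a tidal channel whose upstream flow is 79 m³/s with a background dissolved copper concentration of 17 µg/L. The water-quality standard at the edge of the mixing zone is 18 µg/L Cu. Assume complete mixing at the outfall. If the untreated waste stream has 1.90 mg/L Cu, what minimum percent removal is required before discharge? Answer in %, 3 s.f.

17 µg/L = 0.017 mg/L.
18 µg/L = 0.018 mg/L.
Mass balance: 0.018·79.95 = 0.952·Cₑ + 79·0.017.
Cₑ = (1.439 − 1.343) / 0.952 = 0.101 mg/L.
Required removal = 1 − 0.101/1.90 = 94.69 %.

94.7 %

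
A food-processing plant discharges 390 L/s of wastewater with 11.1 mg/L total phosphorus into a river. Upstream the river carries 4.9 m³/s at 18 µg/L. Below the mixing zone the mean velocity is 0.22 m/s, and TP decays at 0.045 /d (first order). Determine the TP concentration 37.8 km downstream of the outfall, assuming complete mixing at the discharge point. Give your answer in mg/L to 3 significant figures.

0.764 mg/L

390 L/s = 0.39 m³/s.
18 µg/L = 0.018 mg/L.
After complete mixing, C₀ = (0.39·11.1 + 4.9·0.018) / 5.29 = 0.835 mg/L.
Travel time t = 3.78e+04 m / 0.22 m/s = 1.718e+05 s = 1.989 d.
C = 0.835·exp(−0.045·1.989) = 0.835·0.9144 = 0.7635 mg/L.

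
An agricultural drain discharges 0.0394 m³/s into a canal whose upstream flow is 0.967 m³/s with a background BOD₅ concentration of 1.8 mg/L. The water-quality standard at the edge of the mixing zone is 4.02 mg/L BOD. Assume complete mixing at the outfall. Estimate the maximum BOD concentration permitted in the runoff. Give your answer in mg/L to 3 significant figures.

Mass balance: 4.02·1.006 = 0.0394·Cₑ + 0.967·1.8.
Cₑ = (4.046 − 1.741) / 0.0394 = 58.51 mg/L.

58.5 mg/L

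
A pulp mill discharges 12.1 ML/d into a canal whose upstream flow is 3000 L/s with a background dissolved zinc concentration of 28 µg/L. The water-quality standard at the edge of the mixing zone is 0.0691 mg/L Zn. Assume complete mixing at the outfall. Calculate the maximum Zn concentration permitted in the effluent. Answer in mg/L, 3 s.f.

12.1 ML/d = 0.14 m³/s.
3000 L/s = 3 m³/s.
28 µg/L = 0.028 mg/L.
Mass balance: 0.0691·3.14 = 0.14·Cₑ + 3·0.028.
Cₑ = (0.217 − 0.084) / 0.14 = 0.9495 mg/L.

0.950 mg/L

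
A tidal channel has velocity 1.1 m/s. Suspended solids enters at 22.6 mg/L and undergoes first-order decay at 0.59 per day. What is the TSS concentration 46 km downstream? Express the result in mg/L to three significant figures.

17.0 mg/L

Travel time t = 46 km / 1.1 m/s = 4.6e+04/1.1 = 4.182e+04 s = 0.484 d.
First-order decay: C = 22.6·exp(−0.59·0.484) = 22.6·0.7516 = 16.99 mg/L.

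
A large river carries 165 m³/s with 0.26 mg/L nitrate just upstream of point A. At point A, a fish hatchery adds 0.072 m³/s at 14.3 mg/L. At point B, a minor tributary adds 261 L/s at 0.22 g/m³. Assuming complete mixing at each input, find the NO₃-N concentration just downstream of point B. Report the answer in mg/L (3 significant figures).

After input A: C = (165·0.26 + 0.072·14.3) / 165.1 = 0.2661 mg/L.
261 L/s = 0.261 m³/s.
After input B: C = (165.1·0.2661 + 0.261·0.22) / 165.3 = 0.2661 mg/L.

0.266 mg/L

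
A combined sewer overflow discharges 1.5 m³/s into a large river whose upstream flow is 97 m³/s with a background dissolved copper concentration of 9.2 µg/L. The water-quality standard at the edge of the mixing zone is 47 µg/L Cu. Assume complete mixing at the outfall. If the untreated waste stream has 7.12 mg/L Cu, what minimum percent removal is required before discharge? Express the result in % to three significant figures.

65.0 %

9.2 µg/L = 0.0092 mg/L.
47 µg/L = 0.047 mg/L.
Mass balance: 0.047·98.5 = 1.5·Cₑ + 97·0.0092.
Cₑ = (4.63 − 0.8924) / 1.5 = 2.491 mg/L.
Required removal = 1 − 2.491/7.12 = 65.01 %.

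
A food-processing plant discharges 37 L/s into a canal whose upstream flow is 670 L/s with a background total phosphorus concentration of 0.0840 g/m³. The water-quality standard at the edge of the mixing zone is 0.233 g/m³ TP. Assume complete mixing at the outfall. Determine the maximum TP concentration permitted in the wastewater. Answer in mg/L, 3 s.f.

2.93 mg/L

37 L/s = 0.037 m³/s.
670 L/s = 0.67 m³/s.
Mass balance: 0.233·0.707 = 0.037·Cₑ + 0.67·0.084.
Cₑ = (0.1647 − 0.05628) / 0.037 = 2.931 mg/L.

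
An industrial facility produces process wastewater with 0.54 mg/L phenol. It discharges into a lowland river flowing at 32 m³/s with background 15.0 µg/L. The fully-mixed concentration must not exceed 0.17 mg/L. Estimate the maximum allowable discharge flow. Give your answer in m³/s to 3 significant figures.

15.0 µg/L = 0.015 mg/L.
Mass balance at complete mixing: C_std·(Q_w + Q_r) = Q_w·C_e + Q_r·C_b.
Rearranging, Q_w = Q_r·(C_std − C_b)/(C_e − C_std) = 32·(0.17 − 0.015) / (0.54 − 0.17) = 13.41 m³/s.

13.4 m³/s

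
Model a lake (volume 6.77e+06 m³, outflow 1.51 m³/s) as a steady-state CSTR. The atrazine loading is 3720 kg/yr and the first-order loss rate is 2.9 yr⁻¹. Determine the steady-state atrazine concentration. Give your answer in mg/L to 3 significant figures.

Outflow Q = 1.51 m³/s × 3.156e+07 s/yr = 4.765e+07 m³/yr.
Steady-state CSTR mass balance: W = Q·C + k·V·C, so C = W/(Q + kV).
Q + kV = 4.765e+07 + 2.9·6.77e+06 = 6.728e+07 m³/yr.
C = 3720/6.728e+07 = 5.529e-05 kg/m³ = 0.05529 mg/L.

0.0553 mg/L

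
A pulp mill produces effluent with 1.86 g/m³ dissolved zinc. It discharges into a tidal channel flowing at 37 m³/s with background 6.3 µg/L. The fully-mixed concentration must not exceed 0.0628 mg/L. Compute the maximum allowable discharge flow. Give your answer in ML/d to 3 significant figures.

101 ML/d

6.3 µg/L = 0.0063 mg/L.
Mass balance at complete mixing: C_std·(Q_w + Q_r) = Q_w·C_e + Q_r·C_b.
Rearranging, Q_w = Q_r·(C_std − C_b)/(C_e − C_std) = 37·(0.0628 − 0.0063) / (1.86 − 0.0628) = 1.163 m³/s.
= 100.5 ML/d.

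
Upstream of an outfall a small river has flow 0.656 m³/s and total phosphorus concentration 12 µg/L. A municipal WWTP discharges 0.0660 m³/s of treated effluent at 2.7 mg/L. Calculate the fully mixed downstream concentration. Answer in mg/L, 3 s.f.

12 µg/L = 0.012 mg/L.
By mass balance at complete mixing, C = (0.066·2.7 + 0.656·0.012) / (0.066 + 0.656) = 0.1861/0.722 = 0.2577 mg/L.

0.258 mg/L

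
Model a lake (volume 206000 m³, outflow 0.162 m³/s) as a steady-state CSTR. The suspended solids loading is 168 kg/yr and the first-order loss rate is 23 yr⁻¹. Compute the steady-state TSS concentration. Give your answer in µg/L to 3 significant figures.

Outflow Q = 0.162 m³/s × 3.156e+07 s/yr = 5.112e+06 m³/yr.
Steady-state CSTR mass balance: W = Q·C + k·V·C, so C = W/(Q + kV).
Q + kV = 5.112e+06 + 23·206000 = 9.85e+06 m³/yr.
C = 168/9.85e+06 = 1.706e-05 kg/m³ = 0.01706 mg/L = 17.06 µg/L.

17.1 µg/L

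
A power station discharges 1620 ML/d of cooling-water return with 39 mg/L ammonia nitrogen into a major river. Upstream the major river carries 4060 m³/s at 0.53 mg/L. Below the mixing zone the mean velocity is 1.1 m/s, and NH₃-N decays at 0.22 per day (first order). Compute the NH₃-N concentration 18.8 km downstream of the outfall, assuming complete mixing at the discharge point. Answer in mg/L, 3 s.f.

0.677 mg/L

1620 ML/d = 18.75 m³/s.
After complete mixing, C₀ = (18.75·39 + 4060·0.53) / 4079 = 0.7068 mg/L.
Travel time t = 1.88e+04 m / 1.1 m/s = 1.709e+04 s = 0.1978 d.
C = 0.7068·exp(−0.22·0.1978) = 0.7068·0.9574 = 0.6767 mg/L.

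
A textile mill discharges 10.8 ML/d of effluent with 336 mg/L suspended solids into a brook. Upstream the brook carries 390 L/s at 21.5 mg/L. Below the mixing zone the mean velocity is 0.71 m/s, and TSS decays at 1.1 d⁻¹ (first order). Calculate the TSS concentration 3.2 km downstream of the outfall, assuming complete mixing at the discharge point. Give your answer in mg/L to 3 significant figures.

92.4 mg/L

10.8 ML/d = 0.125 m³/s.
390 L/s = 0.39 m³/s.
After complete mixing, C₀ = (0.125·336 + 0.39·21.5) / 0.515 = 97.83 mg/L.
Travel time t = 3200 m / 0.71 m/s = 4507 s = 0.05216 d.
C = 97.83·exp(−1.1·0.05216) = 97.83·0.9442 = 92.38 mg/L.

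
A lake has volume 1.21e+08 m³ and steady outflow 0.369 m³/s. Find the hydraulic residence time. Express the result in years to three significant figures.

10.4 yr

Q = 0.369 m³/s × 3.156e+07 s/yr = 1.164e+07 m³/yr.
Hydraulic residence time τ = V/Q = 1.21e+08/1.164e+07 = 10.39 yr.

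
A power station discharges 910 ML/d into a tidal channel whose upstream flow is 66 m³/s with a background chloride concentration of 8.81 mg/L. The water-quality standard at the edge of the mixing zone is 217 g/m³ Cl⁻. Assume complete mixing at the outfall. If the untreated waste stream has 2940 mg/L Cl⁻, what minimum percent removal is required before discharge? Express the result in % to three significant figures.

48.2 %

910 ML/d = 10.53 m³/s.
Mass balance: 217·76.53 = 10.53·Cₑ + 66·8.81.
Cₑ = (1.661e+04 − 581.5) / 10.53 = 1522 mg/L.
Required removal = 1 − 1522/2940 = 48.25 %.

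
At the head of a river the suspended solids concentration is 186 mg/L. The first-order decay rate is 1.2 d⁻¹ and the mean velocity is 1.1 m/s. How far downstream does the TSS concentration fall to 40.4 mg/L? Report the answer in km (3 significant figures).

121 km

From C = C₀·e^(−kt), t = ln(C₀/C)/k = ln(186/40.4)/1.2 = 1.527/1.2 = 1.272 d.
Distance = v·t = 1.1 m/s × 1.099e+05 s = 1.209e+05 m = 120.9 km.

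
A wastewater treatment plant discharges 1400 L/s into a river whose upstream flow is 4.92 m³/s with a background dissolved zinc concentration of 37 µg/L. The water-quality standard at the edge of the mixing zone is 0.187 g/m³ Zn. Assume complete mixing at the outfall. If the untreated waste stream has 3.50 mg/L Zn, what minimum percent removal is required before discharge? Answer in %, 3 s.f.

79.6 %

1400 L/s = 1.4 m³/s.
37 µg/L = 0.037 mg/L.
Mass balance: 0.187·6.32 = 1.4·Cₑ + 4.92·0.037.
Cₑ = (1.182 − 0.182) / 1.4 = 0.7141 mg/L.
Required removal = 1 − 0.7141/3.50 = 79.6 %.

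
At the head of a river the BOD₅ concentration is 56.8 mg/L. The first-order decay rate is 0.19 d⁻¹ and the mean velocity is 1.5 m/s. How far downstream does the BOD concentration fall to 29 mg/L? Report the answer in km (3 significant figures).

From C = C₀·e^(−kt), t = ln(C₀/C)/k = ln(56.8/29)/0.19 = 0.6722/0.19 = 3.538 d.
Distance = v·t = 1.5 m/s × 3.057e+05 s = 4.585e+05 m = 458.5 km.

459 km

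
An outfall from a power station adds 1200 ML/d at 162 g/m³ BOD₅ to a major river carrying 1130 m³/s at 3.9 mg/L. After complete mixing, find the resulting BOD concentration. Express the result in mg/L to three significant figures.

1200 ML/d = 13.89 m³/s.
Flow-weighted mixing gives C = (13.89·162 + 1130·3.9) / (13.89 + 1130) = 6657/1144 = 5.82 mg/L.

5.82 mg/L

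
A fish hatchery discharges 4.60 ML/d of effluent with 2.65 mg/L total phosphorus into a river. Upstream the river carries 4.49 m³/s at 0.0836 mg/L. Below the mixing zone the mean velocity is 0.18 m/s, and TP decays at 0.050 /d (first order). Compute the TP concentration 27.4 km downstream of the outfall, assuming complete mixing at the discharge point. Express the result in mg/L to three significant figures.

4.60 ML/d = 0.05324 m³/s.
After complete mixing, C₀ = (0.05324·2.65 + 4.49·0.0836) / 4.543 = 0.1137 mg/L.
Travel time t = 2.74e+04 m / 0.18 m/s = 1.522e+05 s = 1.762 d.
C = 0.1137·exp(−0.050·1.762) = 0.1137·0.9157 = 0.1041 mg/L.

0.104 mg/L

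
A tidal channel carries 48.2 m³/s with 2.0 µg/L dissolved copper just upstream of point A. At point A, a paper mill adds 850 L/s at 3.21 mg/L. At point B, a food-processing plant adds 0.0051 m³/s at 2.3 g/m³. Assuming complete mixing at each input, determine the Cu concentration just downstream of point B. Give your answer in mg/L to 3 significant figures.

0.0578 mg/L

2.0 µg/L = 0.002 mg/L.
850 L/s = 0.85 m³/s.
After input A: C = (48.2·0.002 + 0.85·3.21) / 49.05 = 0.05759 mg/L.
After input B: C = (49.05·0.05759 + 0.0051·2.3) / 49.06 = 0.05783 mg/L.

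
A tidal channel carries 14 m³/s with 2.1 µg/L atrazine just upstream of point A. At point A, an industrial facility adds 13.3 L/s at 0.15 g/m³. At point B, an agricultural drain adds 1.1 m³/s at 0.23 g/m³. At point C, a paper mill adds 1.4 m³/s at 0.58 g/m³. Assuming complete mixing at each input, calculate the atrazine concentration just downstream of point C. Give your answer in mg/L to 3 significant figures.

2.1 µg/L = 0.0021 mg/L.
13.3 L/s = 0.0133 m³/s.
After input A: C = (14·0.0021 + 0.0133·0.15) / 14.01 = 0.00224 mg/L.
After input B: C = (14.01·0.00224 + 1.1·0.23) / 15.11 = 0.01882 mg/L.
After input C: C = (15.11·0.01882 + 1.4·0.58) / 16.51 = 0.06639 mg/L.

0.0664 mg/L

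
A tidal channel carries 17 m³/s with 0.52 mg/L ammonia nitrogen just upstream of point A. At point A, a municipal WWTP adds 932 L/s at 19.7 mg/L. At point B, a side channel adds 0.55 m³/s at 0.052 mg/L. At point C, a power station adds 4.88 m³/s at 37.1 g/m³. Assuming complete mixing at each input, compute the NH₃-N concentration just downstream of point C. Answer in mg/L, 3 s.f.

8.92 mg/L

932 L/s = 0.932 m³/s.
After input A: C = (17·0.52 + 0.932·19.7) / 17.93 = 1.517 mg/L.
After input B: C = (17.93·1.517 + 0.55·0.052) / 18.48 = 1.473 mg/L.
After input C: C = (18.48·1.473 + 4.88·37.1) / 23.36 = 8.915 mg/L.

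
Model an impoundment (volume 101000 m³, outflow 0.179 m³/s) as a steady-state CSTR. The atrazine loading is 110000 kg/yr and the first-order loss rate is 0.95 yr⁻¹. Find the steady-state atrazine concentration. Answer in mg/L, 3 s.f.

Outflow Q = 0.179 m³/s × 3.156e+07 s/yr = 5.649e+06 m³/yr.
Steady-state CSTR mass balance: W = Q·C + k·V·C, so C = W/(Q + kV).
Q + kV = 5.649e+06 + 0.95·101000 = 5.745e+06 m³/yr.
C = 110000/5.745e+06 = 0.01915 kg/m³ = 19.15 mg/L.

19.1 mg/L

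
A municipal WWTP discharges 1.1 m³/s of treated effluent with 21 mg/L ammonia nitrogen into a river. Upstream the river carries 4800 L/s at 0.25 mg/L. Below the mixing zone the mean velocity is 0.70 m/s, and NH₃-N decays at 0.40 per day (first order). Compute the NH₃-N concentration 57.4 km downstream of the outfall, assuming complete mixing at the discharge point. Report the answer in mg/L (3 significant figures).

2.82 mg/L

4800 L/s = 4.8 m³/s.
After complete mixing, C₀ = (1.1·21 + 4.8·0.25) / 5.9 = 4.119 mg/L.
Travel time t = 5.74e+04 m / 0.70 m/s = 8.2e+04 s = 0.9491 d.
C = 4.119·exp(−0.40·0.9491) = 4.119·0.6841 = 2.818 mg/L.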